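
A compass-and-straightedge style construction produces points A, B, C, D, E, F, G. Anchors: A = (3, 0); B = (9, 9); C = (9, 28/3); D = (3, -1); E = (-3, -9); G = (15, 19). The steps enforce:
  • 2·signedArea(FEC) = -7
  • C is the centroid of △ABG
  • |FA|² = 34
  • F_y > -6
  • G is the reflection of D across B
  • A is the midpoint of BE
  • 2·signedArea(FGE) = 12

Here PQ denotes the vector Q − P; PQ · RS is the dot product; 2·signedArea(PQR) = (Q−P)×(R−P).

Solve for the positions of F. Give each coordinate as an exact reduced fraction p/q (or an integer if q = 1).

F = (0, -5)

1. F_x = 0  [2·signedArea(FEC) = -7 ∩ 2·signedArea(FGE) = 12]
2. F_y = -5  [2·signedArea(FEC) = -7 ∩ 2·signedArea(FGE) = 12]
   → F = (0, -5)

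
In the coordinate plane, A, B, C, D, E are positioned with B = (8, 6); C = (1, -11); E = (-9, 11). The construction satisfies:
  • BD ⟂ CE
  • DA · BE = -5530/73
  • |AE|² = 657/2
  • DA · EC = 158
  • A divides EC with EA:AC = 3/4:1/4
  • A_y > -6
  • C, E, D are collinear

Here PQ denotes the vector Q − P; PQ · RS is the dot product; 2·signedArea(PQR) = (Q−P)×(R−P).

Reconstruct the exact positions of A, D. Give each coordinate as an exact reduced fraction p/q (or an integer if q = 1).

1. A_x = -3/2  [A divides EC with EA:AC = 3/4:1/4]
2. A_y = -11/2  [A divides EC with EA:AC = 3/4:1/4]
   → A = (-3/2, -11/2)
3. D_x = -307/73  [C, E, D are collinear ∩ BD ⟂ CE]
4. D_y = 33/73  [C, E, D are collinear ∩ BD ⟂ CE]
   → D = (-307/73, 33/73)

A = (-3/2, -11/2)
D = (-307/73, 33/73)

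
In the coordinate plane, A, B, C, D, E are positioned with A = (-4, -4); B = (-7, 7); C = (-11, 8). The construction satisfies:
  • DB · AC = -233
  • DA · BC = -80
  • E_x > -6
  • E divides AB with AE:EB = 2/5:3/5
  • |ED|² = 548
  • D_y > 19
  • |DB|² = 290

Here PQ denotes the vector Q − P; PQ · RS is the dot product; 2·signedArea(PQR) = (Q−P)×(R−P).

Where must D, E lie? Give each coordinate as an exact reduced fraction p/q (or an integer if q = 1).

D = (-18, 20)
E = (-26/5, 2/5)

1. D_x = -18  [DA · BC = -80 ∩ DB · AC = -233]
2. D_y = 20  [DA · BC = -80 ∩ DB · AC = -233]
   → D = (-18, 20)
3. E_x = -26/5  [E divides AB with AE:EB = 2/5:3/5]
4. E_y = 2/5  [E divides AB with AE:EB = 2/5:3/5]
   → E = (-26/5, 2/5)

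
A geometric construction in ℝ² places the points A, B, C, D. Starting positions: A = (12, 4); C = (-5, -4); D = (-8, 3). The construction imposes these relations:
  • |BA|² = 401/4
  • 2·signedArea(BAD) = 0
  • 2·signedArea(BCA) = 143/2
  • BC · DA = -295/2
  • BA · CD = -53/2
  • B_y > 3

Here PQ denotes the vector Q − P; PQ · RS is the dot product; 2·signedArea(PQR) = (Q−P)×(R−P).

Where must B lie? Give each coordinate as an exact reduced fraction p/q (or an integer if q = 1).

B = (2, 7/2)

1. B_x = 2  [2·signedArea(BAD) = 0 ∩ BC · DA = -295/2]
2. B_y = 7/2  [2·signedArea(BAD) = 0 ∩ BC · DA = -295/2]
   → B = (2, 7/2)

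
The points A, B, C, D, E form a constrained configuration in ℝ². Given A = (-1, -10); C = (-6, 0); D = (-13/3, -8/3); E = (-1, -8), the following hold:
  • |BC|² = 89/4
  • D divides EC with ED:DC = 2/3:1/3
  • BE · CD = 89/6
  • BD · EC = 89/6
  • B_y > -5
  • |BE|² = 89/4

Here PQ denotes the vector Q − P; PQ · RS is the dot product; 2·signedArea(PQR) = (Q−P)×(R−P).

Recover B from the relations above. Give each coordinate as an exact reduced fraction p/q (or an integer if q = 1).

B = (-7/2, -4)

1. B_x = -7/2  [line 5·x + -8·y + -29/2 = 0 ∩ |BC|² = 89/4]
2. B_y = -4  [line 5·x + -8·y + -29/2 = 0 ∩ |BC|² = 89/4]
   → B = (-7/2, -4)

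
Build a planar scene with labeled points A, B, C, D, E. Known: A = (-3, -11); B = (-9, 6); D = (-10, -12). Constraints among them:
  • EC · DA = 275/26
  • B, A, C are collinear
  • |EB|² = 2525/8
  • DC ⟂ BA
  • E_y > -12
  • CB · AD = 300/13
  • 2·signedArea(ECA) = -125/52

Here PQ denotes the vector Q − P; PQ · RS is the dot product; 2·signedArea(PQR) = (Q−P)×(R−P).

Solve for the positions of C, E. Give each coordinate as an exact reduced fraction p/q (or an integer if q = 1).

1. C_x = -45/13  [B, A, C are collinear ∩ DC ⟂ BA]
2. C_y = -126/13  [B, A, C are collinear ∩ DC ⟂ BA]
   → C = (-45/13, -126/13)
3. E_x = -19/4  [EC · DA = 275/26 ∩ 2·signedArea(ECA) = -125/52]
4. E_y = -45/4  [EC · DA = 275/26 ∩ 2·signedArea(ECA) = -125/52]
   → E = (-19/4, -45/4)

C = (-45/13, -126/13)
E = (-19/4, -45/4)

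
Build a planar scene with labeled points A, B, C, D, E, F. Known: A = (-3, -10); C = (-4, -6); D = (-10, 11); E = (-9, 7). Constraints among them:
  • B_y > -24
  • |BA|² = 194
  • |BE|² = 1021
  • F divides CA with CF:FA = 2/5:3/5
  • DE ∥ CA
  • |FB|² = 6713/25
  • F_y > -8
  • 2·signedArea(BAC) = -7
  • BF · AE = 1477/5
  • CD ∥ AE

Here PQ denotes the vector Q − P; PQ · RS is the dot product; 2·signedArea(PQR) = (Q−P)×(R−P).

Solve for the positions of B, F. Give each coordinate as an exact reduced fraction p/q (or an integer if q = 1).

B = (2, -23)
F = (-18/5, -38/5)

1. F_x = -18/5  [F divides CA with CF:FA = 2/5:3/5]
2. F_y = -38/5  [F divides CA with CF:FA = 2/5:3/5]
   → F = (-18/5, -38/5)
3. B_x = 2  [BF · AE = 1477/5 ∩ 2·signedArea(BAC) = -7]
4. B_y = -23  [BF · AE = 1477/5 ∩ 2·signedArea(BAC) = -7]
   → B = (2, -23)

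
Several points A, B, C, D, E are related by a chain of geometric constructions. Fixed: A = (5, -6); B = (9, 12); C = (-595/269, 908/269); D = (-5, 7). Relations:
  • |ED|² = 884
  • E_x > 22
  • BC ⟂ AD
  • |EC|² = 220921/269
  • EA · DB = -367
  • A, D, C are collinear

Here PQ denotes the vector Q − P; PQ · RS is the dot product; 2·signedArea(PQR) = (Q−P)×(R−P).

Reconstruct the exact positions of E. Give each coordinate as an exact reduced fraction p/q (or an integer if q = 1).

E = (23, 17)

1. E_x = 23  [line -14·x + -5·y + 407 = 0 ∩ |ED|² = 884]
2. E_y = 17  [line -14·x + -5·y + 407 = 0 ∩ |ED|² = 884]
   → E = (23, 17)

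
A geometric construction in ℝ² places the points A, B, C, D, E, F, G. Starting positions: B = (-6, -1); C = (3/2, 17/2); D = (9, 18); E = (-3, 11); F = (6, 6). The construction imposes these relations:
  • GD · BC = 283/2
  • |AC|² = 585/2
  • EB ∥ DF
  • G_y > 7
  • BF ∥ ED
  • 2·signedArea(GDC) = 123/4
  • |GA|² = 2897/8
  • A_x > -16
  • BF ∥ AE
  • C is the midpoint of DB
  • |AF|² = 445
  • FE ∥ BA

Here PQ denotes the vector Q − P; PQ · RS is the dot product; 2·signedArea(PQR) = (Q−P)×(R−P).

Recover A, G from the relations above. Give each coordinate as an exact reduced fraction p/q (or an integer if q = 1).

A = (-15, 4)
G = (15/4, 29/4)

1. A_x = -15  [BF ∥ AE ∩ FE ∥ BA]
2. A_y = 4  [BF ∥ AE ∩ FE ∥ BA]
   → A = (-15, 4)
3. G_x = 15/4  [GD · BC = 283/2 ∩ 2·signedArea(GDC) = 123/4]
4. G_y = 29/4  [GD · BC = 283/2 ∩ 2·signedArea(GDC) = 123/4]
   → G = (15/4, 29/4)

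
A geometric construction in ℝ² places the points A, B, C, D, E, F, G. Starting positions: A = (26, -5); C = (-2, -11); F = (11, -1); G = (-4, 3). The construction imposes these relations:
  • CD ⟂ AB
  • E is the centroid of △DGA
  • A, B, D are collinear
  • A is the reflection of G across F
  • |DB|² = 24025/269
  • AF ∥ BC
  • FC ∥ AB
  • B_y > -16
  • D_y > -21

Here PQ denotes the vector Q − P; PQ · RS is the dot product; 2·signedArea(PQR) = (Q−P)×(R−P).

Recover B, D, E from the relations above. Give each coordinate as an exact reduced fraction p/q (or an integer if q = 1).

B = (13, -15)
D = (1482/269, -5585/269)
E = (7400/807, -2041/269)

1. B_x = 13  [AF ∥ BC ∩ FC ∥ AB]
2. B_y = -15  [AF ∥ BC ∩ FC ∥ AB]
   → B = (13, -15)
3. D_x = 1482/269  [A, B, D are collinear ∩ CD ⟂ AB]
4. D_y = -5585/269  [A, B, D are collinear ∩ CD ⟂ AB]
   → D = (1482/269, -5585/269)
5. E_x = 7400/807  [E is the centroid of △DGA]
6. E_y = -2041/269  [E is the centroid of △DGA]
   → E = (7400/807, -2041/269)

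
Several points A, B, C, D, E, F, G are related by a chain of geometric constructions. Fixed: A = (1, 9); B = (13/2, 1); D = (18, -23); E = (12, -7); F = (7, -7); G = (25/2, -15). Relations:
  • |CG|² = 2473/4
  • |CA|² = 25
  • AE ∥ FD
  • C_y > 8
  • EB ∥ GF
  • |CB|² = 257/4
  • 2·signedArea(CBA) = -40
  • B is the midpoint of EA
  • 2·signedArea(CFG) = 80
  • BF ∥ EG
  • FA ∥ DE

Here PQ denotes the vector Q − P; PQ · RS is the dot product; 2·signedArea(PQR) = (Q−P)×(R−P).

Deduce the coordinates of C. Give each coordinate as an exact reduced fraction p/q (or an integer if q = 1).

1. C_x = 6  [line 8·x + 11/2·y + -195/2 = 0 ∩ |CG|² = 2473/4]
2. C_y = 9  [line 8·x + 11/2·y + -195/2 = 0 ∩ |CG|² = 2473/4]
   → C = (6, 9)

C = (6, 9)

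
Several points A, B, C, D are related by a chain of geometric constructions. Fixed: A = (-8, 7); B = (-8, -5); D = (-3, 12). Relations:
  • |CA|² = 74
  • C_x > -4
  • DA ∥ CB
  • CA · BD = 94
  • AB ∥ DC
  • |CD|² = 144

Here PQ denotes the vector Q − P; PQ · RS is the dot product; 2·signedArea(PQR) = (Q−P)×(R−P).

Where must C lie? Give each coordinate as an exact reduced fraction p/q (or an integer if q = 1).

1. C_x = -3  [DA ∥ CB ∩ AB ∥ DC]
2. C_y = 0  [DA ∥ CB ∩ AB ∥ DC]
   → C = (-3, 0)

C = (-3, 0)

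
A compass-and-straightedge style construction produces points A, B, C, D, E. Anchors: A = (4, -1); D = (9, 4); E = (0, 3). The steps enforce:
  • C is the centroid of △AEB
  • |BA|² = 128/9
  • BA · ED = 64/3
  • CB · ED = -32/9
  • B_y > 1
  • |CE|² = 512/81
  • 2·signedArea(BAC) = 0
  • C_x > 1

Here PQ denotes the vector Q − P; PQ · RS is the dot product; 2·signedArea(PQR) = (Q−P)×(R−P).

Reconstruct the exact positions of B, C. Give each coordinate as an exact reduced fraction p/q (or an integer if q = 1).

1. B_x = 4/3  [line -9·x + -1·y + 41/3 = 0 ∩ |BA|² = 128/9]
2. B_y = 5/3  [line -9·x + -1·y + 41/3 = 0 ∩ |BA|² = 128/9]
   → B = (4/3, 5/3)
3. C_x = 16/9  [2·signedArea(BAC) = 0 ∩ C is the centroid of △AEB]
4. C_y = 11/9  [2·signedArea(BAC) = 0 ∩ C is the centroid of △AEB]
   → C = (16/9, 11/9)

B = (4/3, 5/3)
C = (16/9, 11/9)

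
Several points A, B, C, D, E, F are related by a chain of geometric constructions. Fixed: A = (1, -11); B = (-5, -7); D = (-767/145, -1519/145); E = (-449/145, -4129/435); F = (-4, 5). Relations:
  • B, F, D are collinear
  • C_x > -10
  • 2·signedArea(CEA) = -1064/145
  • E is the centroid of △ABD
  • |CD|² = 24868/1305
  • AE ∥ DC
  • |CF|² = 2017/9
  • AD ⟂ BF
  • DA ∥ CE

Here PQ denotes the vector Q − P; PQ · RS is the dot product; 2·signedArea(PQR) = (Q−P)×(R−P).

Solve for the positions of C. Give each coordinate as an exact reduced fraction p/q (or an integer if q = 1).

C = (-1361/145, -3901/435)

1. C_x = -1361/145  [DA ∥ CE ∩ AE ∥ DC]
2. C_y = -3901/435  [DA ∥ CE ∩ AE ∥ DC]
   → C = (-1361/145, -3901/435)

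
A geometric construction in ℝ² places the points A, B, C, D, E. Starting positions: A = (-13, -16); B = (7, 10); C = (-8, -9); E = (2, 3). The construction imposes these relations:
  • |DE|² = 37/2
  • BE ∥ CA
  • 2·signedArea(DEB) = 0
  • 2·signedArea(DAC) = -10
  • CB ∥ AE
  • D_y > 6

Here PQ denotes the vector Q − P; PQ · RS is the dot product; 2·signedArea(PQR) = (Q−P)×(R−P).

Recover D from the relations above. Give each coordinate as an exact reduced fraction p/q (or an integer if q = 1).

D = (9/2, 13/2)

1. D_x = 9/2  [line -7·x + 5·y + -1 = 0 ∩ |DE|² = 37/2]
2. D_y = 13/2  [line -7·x + 5·y + -1 = 0 ∩ |DE|² = 37/2]
   → D = (9/2, 13/2)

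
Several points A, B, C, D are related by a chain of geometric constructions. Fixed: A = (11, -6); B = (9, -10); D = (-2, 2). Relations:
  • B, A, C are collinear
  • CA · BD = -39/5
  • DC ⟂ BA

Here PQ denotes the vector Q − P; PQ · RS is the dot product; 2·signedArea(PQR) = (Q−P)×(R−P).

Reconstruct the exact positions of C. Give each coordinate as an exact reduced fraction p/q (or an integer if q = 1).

1. C_x = 58/5  [B, A, C are collinear ∩ DC ⟂ BA]
2. C_y = -24/5  [B, A, C are collinear ∩ DC ⟂ BA]
   → C = (58/5, -24/5)

C = (58/5, -24/5)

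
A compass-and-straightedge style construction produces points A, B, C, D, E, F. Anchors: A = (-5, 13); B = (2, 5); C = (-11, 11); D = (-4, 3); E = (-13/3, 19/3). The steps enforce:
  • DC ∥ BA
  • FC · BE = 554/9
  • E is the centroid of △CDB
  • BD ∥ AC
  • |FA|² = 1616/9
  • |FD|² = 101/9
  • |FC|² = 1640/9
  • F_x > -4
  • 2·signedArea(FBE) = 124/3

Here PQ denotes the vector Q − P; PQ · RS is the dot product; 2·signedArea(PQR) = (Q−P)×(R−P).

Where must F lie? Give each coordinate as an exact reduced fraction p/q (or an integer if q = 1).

F = (-11/3, -1/3)

1. F_x = -11/3  [FC · BE = 554/9 ∩ 2·signedArea(FBE) = 124/3]
2. F_y = -1/3  [FC · BE = 554/9 ∩ 2·signedArea(FBE) = 124/3]
   → F = (-11/3, -1/3)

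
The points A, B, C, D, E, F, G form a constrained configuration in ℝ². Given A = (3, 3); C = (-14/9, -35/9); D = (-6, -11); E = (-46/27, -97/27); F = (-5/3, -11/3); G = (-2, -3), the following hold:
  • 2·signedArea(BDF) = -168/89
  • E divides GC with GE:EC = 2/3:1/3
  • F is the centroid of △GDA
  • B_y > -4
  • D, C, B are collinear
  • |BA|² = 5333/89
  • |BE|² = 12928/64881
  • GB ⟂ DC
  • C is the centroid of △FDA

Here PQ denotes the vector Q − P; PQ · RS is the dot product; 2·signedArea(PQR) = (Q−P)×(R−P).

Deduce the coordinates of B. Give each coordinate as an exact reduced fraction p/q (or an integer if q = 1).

B = (-114/89, -307/89)

1. B_x = -114/89  [D, C, B are collinear ∩ GB ⟂ DC]
2. B_y = -307/89  [D, C, B are collinear ∩ GB ⟂ DC]
   → B = (-114/89, -307/89)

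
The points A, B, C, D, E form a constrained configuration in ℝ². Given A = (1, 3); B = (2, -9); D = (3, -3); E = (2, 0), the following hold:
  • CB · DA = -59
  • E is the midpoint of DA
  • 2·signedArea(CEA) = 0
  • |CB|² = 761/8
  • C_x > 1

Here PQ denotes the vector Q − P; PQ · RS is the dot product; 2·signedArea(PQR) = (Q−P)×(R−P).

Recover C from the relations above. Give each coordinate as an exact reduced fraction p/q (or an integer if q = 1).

1. C_x = 7/4  [2·signedArea(CEA) = 0 ∩ CB · DA = -59]
2. C_y = 3/4  [2·signedArea(CEA) = 0 ∩ CB · DA = -59]
   → C = (7/4, 3/4)

C = (7/4, 3/4)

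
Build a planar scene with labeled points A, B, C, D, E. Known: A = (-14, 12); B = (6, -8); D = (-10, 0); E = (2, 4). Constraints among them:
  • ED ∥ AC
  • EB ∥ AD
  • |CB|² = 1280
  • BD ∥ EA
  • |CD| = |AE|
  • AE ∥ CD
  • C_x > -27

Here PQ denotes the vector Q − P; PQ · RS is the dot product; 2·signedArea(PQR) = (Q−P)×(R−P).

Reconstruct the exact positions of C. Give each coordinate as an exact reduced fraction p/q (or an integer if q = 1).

1. C_x = -26  [AE ∥ CD ∩ ED ∥ AC]
2. C_y = 8  [AE ∥ CD ∩ ED ∥ AC]
   → C = (-26, 8)

C = (-26, 8)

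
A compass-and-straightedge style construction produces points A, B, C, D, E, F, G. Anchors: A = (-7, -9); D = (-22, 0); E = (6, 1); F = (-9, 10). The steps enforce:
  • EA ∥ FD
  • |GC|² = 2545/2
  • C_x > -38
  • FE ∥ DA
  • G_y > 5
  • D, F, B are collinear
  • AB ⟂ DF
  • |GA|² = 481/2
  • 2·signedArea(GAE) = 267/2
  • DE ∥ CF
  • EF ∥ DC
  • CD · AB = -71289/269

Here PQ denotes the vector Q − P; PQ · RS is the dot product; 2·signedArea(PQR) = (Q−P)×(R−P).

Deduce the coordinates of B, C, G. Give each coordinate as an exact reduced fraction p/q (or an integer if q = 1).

1. B_x = -4553/269  [D, F, B are collinear ∩ AB ⟂ DF]
2. B_y = 1050/269  [D, F, B are collinear ∩ AB ⟂ DF]
   → B = (-4553/269, 1050/269)
3. C_x = -37  [DE ∥ CF ∩ EF ∥ DC]
4. C_y = 9  [DE ∥ CF ∩ EF ∥ DC]
   → C = (-37, 9)
5. G_x = -3/2  [line -10·x + 13·y + -173/2 = 0 ∩ |GA|² = 481/2]
6. G_y = 11/2  [line -10·x + 13·y + -173/2 = 0 ∩ |GA|² = 481/2]
   → G = (-3/2, 11/2)

B = (-4553/269, 1050/269)
C = (-37, 9)
G = (-3/2, 11/2)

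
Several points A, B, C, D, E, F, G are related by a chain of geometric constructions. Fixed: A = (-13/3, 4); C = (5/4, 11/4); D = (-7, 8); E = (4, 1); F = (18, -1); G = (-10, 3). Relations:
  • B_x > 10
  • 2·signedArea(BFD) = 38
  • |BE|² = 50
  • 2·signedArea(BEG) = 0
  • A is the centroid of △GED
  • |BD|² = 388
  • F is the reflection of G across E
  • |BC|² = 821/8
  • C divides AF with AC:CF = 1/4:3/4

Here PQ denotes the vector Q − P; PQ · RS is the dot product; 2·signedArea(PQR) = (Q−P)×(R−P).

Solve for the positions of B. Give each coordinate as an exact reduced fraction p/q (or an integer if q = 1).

B = (11, 0)

1. B_x = 11  [2·signedArea(BEG) = 0 ∩ 2·signedArea(BFD) = 38]
2. B_y = 0  [2·signedArea(BEG) = 0 ∩ 2·signedArea(BFD) = 38]
   → B = (11, 0)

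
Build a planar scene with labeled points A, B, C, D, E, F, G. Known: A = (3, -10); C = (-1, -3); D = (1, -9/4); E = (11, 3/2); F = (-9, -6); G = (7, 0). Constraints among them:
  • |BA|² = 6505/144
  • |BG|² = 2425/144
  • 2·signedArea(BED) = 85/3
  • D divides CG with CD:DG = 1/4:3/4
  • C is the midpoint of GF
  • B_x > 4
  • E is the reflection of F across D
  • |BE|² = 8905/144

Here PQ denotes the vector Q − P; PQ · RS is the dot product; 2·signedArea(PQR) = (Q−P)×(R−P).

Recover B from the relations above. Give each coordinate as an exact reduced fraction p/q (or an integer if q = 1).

1. B_x = 5  [line 15/4·x + -10·y + -655/12 = 0 ∩ |BA|² = 6505/144]
2. B_y = -43/12  [line 15/4·x + -10·y + -655/12 = 0 ∩ |BA|² = 6505/144]
   → B = (5, -43/12)

B = (5, -43/12)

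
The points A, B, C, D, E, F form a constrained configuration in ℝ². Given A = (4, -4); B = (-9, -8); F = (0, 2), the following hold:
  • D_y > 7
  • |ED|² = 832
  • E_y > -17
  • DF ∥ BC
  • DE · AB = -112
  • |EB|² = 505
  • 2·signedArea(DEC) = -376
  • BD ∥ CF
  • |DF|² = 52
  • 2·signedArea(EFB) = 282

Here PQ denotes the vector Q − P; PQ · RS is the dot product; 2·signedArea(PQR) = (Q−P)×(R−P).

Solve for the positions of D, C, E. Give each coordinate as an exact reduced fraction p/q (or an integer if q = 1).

C = (-5, -14)
D = (-4, 8)
E = (12, -16)

1. E_x = 12  [line 10·x + -9·y + -264 = 0 ∩ |EB|² = 505]
2. E_y = -16  [line 10·x + -9·y + -264 = 0 ∩ |EB|² = 505]
   → E = (12, -16)
3. D_x = -4  [line 13·x + 4·y + 20 = 0 ∩ |DF|² = 52]
4. D_y = 8  [line 13·x + 4·y + 20 = 0 ∩ |DF|² = 52]
   → D = (-4, 8)
5. C_x = -5  [BD ∥ CF ∩ DF ∥ BC]
6. C_y = -14  [BD ∥ CF ∩ DF ∥ BC]
   → C = (-5, -14)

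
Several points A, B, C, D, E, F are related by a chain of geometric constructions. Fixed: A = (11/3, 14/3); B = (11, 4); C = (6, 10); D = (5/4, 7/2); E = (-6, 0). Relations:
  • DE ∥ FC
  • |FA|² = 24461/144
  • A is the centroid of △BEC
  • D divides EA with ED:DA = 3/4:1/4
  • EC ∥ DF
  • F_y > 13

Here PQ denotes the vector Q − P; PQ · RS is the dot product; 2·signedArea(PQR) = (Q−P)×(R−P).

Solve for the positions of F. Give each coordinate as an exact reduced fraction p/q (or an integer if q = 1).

1. F_x = 53/4  [DE ∥ FC ∩ EC ∥ DF]
2. F_y = 27/2  [DE ∥ FC ∩ EC ∥ DF]
   → F = (53/4, 27/2)

F = (53/4, 27/2)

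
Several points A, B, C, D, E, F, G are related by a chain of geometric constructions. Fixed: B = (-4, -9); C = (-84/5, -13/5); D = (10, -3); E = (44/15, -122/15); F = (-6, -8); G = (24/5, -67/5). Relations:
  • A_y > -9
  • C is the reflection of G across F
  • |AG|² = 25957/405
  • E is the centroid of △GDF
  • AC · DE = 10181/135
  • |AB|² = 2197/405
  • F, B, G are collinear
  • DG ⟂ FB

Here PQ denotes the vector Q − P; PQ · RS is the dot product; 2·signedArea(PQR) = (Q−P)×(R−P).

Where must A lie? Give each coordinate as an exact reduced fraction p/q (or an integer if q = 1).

A = (-76/45, -392/45)

1. A_x = -76/45  [line 106/15·x + 77/15·y + 7648/135 = 0 ∩ |AG|² = 25957/405]
2. A_y = -392/45  [line 106/15·x + 77/15·y + 7648/135 = 0 ∩ |AG|² = 25957/405]
   → A = (-76/45, -392/45)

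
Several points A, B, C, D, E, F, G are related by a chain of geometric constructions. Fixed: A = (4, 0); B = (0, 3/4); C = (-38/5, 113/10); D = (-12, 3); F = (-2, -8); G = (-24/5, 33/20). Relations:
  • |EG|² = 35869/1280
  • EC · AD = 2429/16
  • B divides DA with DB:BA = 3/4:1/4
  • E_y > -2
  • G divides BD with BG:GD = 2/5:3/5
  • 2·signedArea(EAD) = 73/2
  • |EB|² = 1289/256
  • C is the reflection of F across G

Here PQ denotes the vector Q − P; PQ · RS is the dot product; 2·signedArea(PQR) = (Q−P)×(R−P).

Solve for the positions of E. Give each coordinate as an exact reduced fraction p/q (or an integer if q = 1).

1. E_x = -1/2  [2·signedArea(EAD) = 73/2 ∩ EC · AD = 2429/16]
2. E_y = -23/16  [2·signedArea(EAD) = 73/2 ∩ EC · AD = 2429/16]
   → E = (-1/2, -23/16)

E = (-1/2, -23/16)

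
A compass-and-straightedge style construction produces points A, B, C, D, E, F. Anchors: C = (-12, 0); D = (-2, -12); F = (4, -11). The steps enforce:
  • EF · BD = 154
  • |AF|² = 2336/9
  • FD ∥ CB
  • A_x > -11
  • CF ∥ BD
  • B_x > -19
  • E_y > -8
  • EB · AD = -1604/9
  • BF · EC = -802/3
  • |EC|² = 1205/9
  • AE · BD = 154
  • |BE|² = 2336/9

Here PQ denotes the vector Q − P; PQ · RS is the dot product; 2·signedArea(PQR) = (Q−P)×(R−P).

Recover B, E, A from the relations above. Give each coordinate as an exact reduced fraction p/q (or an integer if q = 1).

A = (-32/3, -13/3)
B = (-18, -1)
E = (-10/3, -23/3)

1. B_x = -18  [CF ∥ BD ∩ FD ∥ CB]
2. B_y = -1  [CF ∥ BD ∩ FD ∥ CB]
   → B = (-18, -1)
3. E_x = -10/3  [EF · BD = 154 ∩ BF · EC = -802/3]
4. E_y = -23/3  [EF · BD = 154 ∩ BF · EC = -802/3]
   → E = (-10/3, -23/3)
5. A_x = -32/3  [EB · AD = -1604/9 ∩ AE · BD = 154]
6. A_y = -13/3  [EB · AD = -1604/9 ∩ AE · BD = 154]
   → A = (-32/3, -13/3)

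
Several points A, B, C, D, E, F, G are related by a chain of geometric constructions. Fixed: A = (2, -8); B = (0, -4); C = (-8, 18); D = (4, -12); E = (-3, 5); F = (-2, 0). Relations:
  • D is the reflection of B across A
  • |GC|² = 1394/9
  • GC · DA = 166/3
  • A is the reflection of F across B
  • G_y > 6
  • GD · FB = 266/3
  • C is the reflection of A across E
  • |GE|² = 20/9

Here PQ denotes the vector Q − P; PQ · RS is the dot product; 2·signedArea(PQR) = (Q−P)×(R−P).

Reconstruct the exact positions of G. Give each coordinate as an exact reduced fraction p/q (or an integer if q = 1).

1. G_x = -11/3  [line 2·x + -4·y + 98/3 = 0 ∩ |GE|² = 20/9]
2. G_y = 19/3  [line 2·x + -4·y + 98/3 = 0 ∩ |GE|² = 20/9]
   → G = (-11/3, 19/3)

G = (-11/3, 19/3)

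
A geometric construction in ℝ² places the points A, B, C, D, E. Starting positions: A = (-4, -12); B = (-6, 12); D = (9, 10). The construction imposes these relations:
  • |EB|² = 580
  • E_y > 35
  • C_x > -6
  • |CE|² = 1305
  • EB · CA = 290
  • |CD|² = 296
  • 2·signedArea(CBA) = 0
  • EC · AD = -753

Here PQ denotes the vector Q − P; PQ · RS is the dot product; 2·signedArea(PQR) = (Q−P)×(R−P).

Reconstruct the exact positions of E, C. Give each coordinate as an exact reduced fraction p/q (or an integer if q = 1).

1. C_x = -5  [line 24·x + 2·y + 120 = 0 ∩ |CD|² = 296]
2. C_y = 0  [line 24·x + 2·y + 120 = 0 ∩ |CD|² = 296]
   → C = (-5, 0)
3. E_x = -8  [EB · CA = 290 ∩ EC · AD = -753]
4. E_y = 36  [EB · CA = 290 ∩ EC · AD = -753]
   → E = (-8, 36)

C = (-5, 0)
E = (-8, 36)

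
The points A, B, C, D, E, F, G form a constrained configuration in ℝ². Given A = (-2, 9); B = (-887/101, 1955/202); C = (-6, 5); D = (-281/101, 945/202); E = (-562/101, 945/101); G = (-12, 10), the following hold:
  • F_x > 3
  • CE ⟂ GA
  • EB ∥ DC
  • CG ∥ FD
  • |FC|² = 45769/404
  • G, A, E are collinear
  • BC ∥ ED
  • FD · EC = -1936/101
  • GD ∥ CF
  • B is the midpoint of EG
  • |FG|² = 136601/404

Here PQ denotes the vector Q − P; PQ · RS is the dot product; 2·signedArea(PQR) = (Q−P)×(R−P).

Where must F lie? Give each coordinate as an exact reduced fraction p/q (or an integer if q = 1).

1. F_x = 325/101  [CG ∥ FD ∩ GD ∥ CF]
2. F_y = -65/202  [CG ∥ FD ∩ GD ∥ CF]
   → F = (325/101, -65/202)

F = (325/101, -65/202)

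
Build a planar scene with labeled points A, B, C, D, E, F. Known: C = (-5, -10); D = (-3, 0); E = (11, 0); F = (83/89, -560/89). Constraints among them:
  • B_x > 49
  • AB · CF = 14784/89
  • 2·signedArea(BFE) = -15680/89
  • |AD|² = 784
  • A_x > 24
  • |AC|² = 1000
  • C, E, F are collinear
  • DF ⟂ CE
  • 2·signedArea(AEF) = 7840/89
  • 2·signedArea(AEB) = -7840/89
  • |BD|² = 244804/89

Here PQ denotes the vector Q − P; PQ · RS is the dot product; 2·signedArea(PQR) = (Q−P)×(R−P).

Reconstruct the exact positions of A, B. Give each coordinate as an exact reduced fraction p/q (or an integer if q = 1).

A = (25, 0)
B = (4367/89, 560/89)

1. A_x = 25  [line 560/89·x + -896/89·y + -14000/89 = 0 ∩ |AD|² = 784]
2. A_y = 0  [line 560/89·x + -896/89·y + -14000/89 = 0 ∩ |AD|² = 784]
   → A = (25, 0)
3. B_x = 4367/89  [2·signedArea(AEB) = -7840/89 ∩ 2·signedArea(BFE) = -15680/89]
4. B_y = 560/89  [2·signedArea(AEB) = -7840/89 ∩ 2·signedArea(BFE) = -15680/89]
   → B = (4367/89, 560/89)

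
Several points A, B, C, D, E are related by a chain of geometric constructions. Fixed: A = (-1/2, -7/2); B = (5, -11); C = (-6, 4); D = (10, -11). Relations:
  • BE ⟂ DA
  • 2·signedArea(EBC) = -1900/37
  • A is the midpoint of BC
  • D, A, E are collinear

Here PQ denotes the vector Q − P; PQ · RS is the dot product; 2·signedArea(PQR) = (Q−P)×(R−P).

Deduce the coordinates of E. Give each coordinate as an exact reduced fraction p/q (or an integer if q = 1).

E = (495/74, -639/74)

1. E_x = 495/74  [D, A, E are collinear ∩ BE ⟂ DA]
2. E_y = -639/74  [D, A, E are collinear ∩ BE ⟂ DA]
   → E = (495/74, -639/74)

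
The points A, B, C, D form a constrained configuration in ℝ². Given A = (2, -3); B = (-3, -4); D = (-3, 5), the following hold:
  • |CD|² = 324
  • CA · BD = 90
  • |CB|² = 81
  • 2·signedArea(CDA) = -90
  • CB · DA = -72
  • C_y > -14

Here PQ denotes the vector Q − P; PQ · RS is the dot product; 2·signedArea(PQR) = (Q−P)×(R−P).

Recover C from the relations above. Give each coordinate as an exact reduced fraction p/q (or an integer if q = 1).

C = (-3, -13)

1. C_x = -3  [2·signedArea(CDA) = -90 ∩ CA · BD = 90]
2. C_y = -13  [2·signedArea(CDA) = -90 ∩ CA · BD = 90]
   → C = (-3, -13)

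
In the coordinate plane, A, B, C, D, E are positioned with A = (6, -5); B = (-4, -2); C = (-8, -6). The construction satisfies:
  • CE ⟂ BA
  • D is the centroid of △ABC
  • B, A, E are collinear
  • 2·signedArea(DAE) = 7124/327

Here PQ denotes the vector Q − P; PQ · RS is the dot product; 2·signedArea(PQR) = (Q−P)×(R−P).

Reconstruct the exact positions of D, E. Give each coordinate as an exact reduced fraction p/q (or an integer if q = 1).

1. D_x = -2  [D is the centroid of △ABC]
2. D_y = -13/3  [D is the centroid of △ABC]
   → D = (-2, -13/3)
3. E_x = -716/109  [B, A, E are collinear ∩ CE ⟂ BA]
4. E_y = -134/109  [B, A, E are collinear ∩ CE ⟂ BA]
   → E = (-716/109, -134/109)

D = (-2, -13/3)
E = (-716/109, -134/109)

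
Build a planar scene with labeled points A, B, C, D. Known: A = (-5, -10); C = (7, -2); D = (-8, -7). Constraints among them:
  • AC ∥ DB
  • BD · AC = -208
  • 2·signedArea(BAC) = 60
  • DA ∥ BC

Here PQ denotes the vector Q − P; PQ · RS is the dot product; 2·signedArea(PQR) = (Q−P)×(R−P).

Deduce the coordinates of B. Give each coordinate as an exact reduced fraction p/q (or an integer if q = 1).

B = (4, 1)

1. B_x = 4  [DA ∥ BC ∩ AC ∥ DB]
2. B_y = 1  [DA ∥ BC ∩ AC ∥ DB]
   → B = (4, 1)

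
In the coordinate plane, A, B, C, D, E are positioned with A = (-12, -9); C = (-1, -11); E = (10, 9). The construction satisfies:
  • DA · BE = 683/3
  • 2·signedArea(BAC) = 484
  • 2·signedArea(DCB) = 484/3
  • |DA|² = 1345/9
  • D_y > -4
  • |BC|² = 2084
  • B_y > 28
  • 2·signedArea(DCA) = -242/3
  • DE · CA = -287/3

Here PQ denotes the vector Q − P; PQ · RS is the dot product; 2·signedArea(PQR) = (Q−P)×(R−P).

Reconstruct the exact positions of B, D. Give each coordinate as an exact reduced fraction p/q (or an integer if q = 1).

1. D_x = -1  [2·signedArea(DCA) = -242/3 ∩ DE · CA = -287/3]
2. D_y = -11/3  [2·signedArea(DCA) = -242/3 ∩ DE · CA = -287/3]
   → D = (-1, -11/3)
3. B_x = 21  [2·signedArea(BAC) = 484 ∩ 2·signedArea(DCB) = 484/3]
4. B_y = 29  [2·signedArea(BAC) = 484 ∩ 2·signedArea(DCB) = 484/3]
   → B = (21, 29)

B = (21, 29)
D = (-1, -11/3)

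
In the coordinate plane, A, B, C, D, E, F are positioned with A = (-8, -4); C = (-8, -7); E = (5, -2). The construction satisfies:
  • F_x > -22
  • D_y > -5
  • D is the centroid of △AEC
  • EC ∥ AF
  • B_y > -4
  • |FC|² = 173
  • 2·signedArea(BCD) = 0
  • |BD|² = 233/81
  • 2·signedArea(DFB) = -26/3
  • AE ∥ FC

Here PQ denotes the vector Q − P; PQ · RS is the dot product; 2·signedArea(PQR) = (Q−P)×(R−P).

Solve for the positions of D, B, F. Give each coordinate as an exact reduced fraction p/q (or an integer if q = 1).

B = (-20/9, -31/9)
D = (-11/3, -13/3)
F = (-21, -9)

1. D_x = -11/3  [D is the centroid of △AEC]
2. D_y = -13/3  [D is the centroid of △AEC]
   → D = (-11/3, -13/3)
3. B_x = -20/9  [line -8/3·x + 13/3·y + 9 = 0 ∩ |BD|² = 233/81]
4. B_y = -31/9  [line -8/3·x + 13/3·y + 9 = 0 ∩ |BD|² = 233/81]
   → B = (-20/9, -31/9)
5. F_x = -21  [AE ∥ FC ∩ EC ∥ AF]
6. F_y = -9  [AE ∥ FC ∩ EC ∥ AF]
   → F = (-21, -9)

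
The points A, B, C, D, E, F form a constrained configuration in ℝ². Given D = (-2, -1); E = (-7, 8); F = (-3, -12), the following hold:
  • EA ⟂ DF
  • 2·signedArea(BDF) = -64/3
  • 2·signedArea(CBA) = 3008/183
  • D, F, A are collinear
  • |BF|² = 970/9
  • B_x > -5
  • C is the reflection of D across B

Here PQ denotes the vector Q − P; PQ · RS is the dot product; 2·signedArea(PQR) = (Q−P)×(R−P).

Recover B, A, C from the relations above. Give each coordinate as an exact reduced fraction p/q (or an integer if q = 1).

A = (-75/61, 456/61)
B = (-4, -5/3)
C = (-6, -7/3)

1. B_x = -4  [line 11·x + -1·y + 127/3 = 0 ∩ |BF|² = 970/9]
2. B_y = -5/3  [line 11·x + -1·y + 127/3 = 0 ∩ |BF|² = 970/9]
   → B = (-4, -5/3)
3. A_x = -75/61  [D, F, A are collinear ∩ EA ⟂ DF]
4. A_y = 456/61  [D, F, A are collinear ∩ EA ⟂ DF]
   → A = (-75/61, 456/61)
5. C_x = -6  [C is the reflection of D across B]
6. C_y = -7/3  [C is the reflection of D across B]
   → C = (-6, -7/3)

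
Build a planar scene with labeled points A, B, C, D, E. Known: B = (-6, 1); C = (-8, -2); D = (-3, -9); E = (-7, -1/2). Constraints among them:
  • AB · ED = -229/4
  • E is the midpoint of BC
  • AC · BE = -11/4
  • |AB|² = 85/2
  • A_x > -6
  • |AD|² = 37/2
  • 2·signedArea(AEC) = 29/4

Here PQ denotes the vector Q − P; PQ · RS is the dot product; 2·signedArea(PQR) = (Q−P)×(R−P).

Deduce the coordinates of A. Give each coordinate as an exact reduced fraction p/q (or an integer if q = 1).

1. A_x = -11/2  [AB · ED = -229/4 ∩ 2·signedArea(AEC) = 29/4]
2. A_y = -11/2  [AB · ED = -229/4 ∩ 2·signedArea(AEC) = 29/4]
   → A = (-11/2, -11/2)

A = (-11/2, -11/2)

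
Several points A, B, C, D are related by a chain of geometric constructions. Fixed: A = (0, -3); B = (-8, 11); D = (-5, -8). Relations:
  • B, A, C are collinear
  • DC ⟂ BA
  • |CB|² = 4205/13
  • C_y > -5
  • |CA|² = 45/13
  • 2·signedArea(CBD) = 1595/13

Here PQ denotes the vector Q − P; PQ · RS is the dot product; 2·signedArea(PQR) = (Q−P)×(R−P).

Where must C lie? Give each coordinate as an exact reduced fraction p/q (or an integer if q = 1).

1. C_x = 12/13  [B, A, C are collinear ∩ DC ⟂ BA]
2. C_y = -60/13  [B, A, C are collinear ∩ DC ⟂ BA]
   → C = (12/13, -60/13)

C = (12/13, -60/13)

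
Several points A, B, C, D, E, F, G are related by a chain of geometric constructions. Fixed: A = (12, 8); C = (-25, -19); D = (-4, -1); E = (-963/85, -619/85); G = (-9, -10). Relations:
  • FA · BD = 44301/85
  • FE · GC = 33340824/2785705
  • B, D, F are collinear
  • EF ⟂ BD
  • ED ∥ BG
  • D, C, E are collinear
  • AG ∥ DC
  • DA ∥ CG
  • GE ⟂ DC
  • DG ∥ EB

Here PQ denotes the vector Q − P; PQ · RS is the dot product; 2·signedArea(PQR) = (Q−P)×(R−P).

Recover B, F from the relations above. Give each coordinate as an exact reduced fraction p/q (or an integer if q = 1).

B = (-1388/85, -1384/85)
F = (-27745236/2785705, -23364463/2785705)

1. B_x = -1388/85  [ED ∥ BG ∩ DG ∥ EB]
2. B_y = -1384/85  [ED ∥ BG ∩ DG ∥ EB]
   → B = (-1388/85, -1384/85)
3. F_x = -27745236/2785705  [B, D, F are collinear ∩ EF ⟂ BD]
4. F_y = -23364463/2785705  [B, D, F are collinear ∩ EF ⟂ BD]
   → F = (-27745236/2785705, -23364463/2785705)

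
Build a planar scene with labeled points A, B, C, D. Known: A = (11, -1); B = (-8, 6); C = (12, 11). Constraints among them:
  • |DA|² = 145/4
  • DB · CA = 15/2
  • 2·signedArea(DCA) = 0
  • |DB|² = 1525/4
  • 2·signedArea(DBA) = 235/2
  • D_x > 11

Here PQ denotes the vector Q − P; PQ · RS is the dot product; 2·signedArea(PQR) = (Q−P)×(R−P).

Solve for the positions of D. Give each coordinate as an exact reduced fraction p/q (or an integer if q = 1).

1. D_x = 23/2  [2·signedArea(DCA) = 0 ∩ DB · CA = 15/2]
2. D_y = 5  [2·signedArea(DCA) = 0 ∩ DB · CA = 15/2]
   → D = (23/2, 5)

D = (23/2, 5)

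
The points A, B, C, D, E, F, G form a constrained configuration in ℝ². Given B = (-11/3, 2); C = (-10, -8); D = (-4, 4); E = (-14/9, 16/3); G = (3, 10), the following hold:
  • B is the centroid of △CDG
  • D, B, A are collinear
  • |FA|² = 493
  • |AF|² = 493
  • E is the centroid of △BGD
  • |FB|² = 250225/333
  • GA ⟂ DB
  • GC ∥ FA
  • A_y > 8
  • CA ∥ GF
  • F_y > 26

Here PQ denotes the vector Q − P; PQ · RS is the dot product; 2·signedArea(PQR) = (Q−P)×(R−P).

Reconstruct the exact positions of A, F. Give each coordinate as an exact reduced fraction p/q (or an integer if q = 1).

1. A_x = -177/37  [D, B, A are collinear ∩ GA ⟂ DB]
2. A_y = 322/37  [D, B, A are collinear ∩ GA ⟂ DB]
   → A = (-177/37, 322/37)
3. F_x = 304/37  [GC ∥ FA ∩ CA ∥ GF]
4. F_y = 988/37  [GC ∥ FA ∩ CA ∥ GF]
   → F = (304/37, 988/37)

A = (-177/37, 322/37)
F = (304/37, 988/37)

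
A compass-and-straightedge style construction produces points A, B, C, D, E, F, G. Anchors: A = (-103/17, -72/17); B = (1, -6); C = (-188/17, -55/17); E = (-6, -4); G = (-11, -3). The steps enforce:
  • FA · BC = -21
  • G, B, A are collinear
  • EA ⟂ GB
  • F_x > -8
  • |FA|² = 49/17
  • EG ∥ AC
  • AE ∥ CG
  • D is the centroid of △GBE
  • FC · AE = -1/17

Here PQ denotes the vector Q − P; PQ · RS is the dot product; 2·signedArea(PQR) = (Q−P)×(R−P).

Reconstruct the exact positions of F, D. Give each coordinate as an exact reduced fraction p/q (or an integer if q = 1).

1. F_x = -131/17  [FA · BC = -21 ∩ FC · AE = -1/17]
2. F_y = -65/17  [FA · BC = -21 ∩ FC · AE = -1/17]
   → F = (-131/17, -65/17)
3. D_x = -16/3  [D is the centroid of △GBE]
4. D_y = -13/3  [D is the centroid of △GBE]
   → D = (-16/3, -13/3)

D = (-16/3, -13/3)
F = (-131/17, -65/17)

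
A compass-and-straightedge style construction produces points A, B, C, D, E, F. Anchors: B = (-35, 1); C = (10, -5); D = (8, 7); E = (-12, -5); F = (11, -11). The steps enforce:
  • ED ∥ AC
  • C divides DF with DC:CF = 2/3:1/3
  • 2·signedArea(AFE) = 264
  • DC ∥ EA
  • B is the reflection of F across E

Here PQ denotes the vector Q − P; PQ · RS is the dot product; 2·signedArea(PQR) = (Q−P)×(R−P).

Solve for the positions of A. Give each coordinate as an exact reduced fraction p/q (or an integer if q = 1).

A = (-10, -17)

1. A_x = -10  [ED ∥ AC ∩ DC ∥ EA]
2. A_y = -17  [ED ∥ AC ∩ DC ∥ EA]
   → A = (-10, -17)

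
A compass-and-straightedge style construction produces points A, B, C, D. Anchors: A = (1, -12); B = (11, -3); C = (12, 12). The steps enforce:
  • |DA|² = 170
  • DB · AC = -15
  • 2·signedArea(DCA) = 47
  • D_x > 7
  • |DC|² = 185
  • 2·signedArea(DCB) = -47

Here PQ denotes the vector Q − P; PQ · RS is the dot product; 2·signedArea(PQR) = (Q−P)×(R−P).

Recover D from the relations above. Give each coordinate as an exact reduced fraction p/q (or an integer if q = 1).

D = (8, -1)

1. D_x = 8  [2·signedArea(DCA) = 47 ∩ DB · AC = -15]
2. D_y = -1  [2·signedArea(DCA) = 47 ∩ DB · AC = -15]
   → D = (8, -1)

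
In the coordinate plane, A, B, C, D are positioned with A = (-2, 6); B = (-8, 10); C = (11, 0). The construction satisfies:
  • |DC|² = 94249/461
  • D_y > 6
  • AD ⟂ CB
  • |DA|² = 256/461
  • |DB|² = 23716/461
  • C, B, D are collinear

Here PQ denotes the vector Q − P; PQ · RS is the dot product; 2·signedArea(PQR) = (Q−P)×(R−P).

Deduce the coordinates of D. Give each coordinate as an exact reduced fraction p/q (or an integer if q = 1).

1. D_x = -762/461  [C, B, D are collinear ∩ AD ⟂ CB]
2. D_y = 3070/461  [C, B, D are collinear ∩ AD ⟂ CB]
   → D = (-762/461, 3070/461)

D = (-762/461, 3070/461)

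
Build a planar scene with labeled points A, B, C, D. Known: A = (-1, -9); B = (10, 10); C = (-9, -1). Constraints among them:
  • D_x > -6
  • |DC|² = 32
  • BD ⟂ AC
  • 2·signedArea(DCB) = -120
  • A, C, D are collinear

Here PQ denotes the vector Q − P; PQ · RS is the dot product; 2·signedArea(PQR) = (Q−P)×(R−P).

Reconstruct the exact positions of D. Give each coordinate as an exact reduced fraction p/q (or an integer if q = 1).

1. D_x = -5  [A, C, D are collinear ∩ BD ⟂ AC]
2. D_y = -5  [A, C, D are collinear ∩ BD ⟂ AC]
   → D = (-5, -5)

D = (-5, -5)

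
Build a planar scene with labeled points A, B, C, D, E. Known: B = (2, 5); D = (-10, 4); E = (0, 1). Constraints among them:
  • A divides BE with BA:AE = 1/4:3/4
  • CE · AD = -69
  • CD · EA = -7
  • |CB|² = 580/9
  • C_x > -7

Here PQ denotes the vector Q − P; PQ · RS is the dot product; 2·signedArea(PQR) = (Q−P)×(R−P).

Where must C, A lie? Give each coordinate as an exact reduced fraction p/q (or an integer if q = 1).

A = (3/2, 4)
C = (-6, 13/3)

1. A_x = 3/2  [A divides BE with BA:AE = 1/4:3/4]
2. A_y = 4  [A divides BE with BA:AE = 1/4:3/4]
   → A = (3/2, 4)
3. C_x = -6  [CE · AD = -69 ∩ CD · EA = -7]
4. C_y = 13/3  [CE · AD = -69 ∩ CD · EA = -7]
   → C = (-6, 13/3)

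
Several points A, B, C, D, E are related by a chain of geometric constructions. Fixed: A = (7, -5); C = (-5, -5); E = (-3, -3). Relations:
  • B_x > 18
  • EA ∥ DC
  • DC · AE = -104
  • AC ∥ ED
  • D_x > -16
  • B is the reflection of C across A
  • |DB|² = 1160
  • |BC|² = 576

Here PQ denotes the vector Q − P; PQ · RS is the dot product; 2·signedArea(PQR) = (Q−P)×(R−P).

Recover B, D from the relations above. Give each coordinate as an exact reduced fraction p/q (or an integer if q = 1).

1. B_x = 19  [B is the reflection of C across A]
2. B_y = -5  [B is the reflection of C across A]
   → B = (19, -5)
3. D_x = -15  [EA ∥ DC ∩ AC ∥ ED]
4. D_y = -3  [EA ∥ DC ∩ AC ∥ ED]
   → D = (-15, -3)

B = (19, -5)
D = (-15, -3)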